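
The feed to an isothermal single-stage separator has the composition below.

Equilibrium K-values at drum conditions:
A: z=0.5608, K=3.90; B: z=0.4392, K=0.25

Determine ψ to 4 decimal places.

Let ψ = V/F and solve Σ zᵢ(Kᵢ−1)/(1+ψ(Kᵢ−1)) = 0.
Check two-phase: ΣzᵢKᵢ = 2.2969 > 1 and Σzᵢ/Kᵢ = 1.9006 > 1, so g(0) = 1.2969 > 0 and g(1) = -0.9006 < 0.
Newton iteration, ψ⁰ = 0.35:
  ψ = 0.3500: g = 0.36046, g' = -1.6158 → ψ = 0.5731
  ψ = 0.5731: g = 0.03325, g' = -1.4255 → ψ = 0.5964
  ψ = 0.5964: g = -0.00018, g' = -1.4418 → ψ = 0.5963
Converged at ψ = 0.5963.

ψ = 0.5963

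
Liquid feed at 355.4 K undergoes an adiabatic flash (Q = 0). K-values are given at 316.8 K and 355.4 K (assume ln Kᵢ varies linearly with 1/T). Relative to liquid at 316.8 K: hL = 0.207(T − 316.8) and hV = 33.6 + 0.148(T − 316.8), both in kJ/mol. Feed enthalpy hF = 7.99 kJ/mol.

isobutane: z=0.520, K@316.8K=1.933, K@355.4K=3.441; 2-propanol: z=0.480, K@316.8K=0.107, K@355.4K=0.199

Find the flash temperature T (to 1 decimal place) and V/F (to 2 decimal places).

Adiabatic flash: solve Rachford–Rice at each trial T, then check hF = ψ·hV(T) + (1−ψ)·hL(T).
  T = 316.8 K: K = (1.933, 0.107), RR gives ψ = 0.068, H_out = 2.279 kJ/mol
  T = 355.4 K: K = (3.441, 0.199), RR gives ψ = 0.453, H_out = 22.165 kJ/mol
  T = 336.1 K: K = (2.622, 0.149), RR gives ψ = 0.315, H_out = 14.214 kJ/mol
  T = 326.5 K: K = (2.263, 0.127), RR gives ψ = 0.216, H_out = 9.127 kJ/mol
  T = 321.6 K: K = (2.092, 0.117), RR gives ψ = 0.149, H_out = 5.964 kJ/mol
  T = 324.1 K: K = (2.179, 0.122), RR gives ψ = 0.185, H_out = 7.640 kJ/mol
  T = 325.3 K: K = (2.221, 0.124), RR gives ψ = 0.201, H_out = 8.397 kJ/mol
  T = 324.7 K: K = (2.200, 0.123), RR gives ψ = 0.193, H_out = 8.022 kJ/mol
Linear interpolation between T = 324.1 (H_out = 7.640) and T = 324.7 (H_out = 8.022) on hF = 7.99 gives T ≈ 324.6 K, at which ψ = 0.19.

T = 324.6 K, V/F = 0.19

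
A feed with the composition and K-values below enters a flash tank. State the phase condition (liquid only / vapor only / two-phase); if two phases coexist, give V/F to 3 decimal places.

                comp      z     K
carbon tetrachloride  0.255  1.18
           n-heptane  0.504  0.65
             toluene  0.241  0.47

ΣzᵢKᵢ = 0.742; Σzᵢ/Kᵢ = 1.504.
Since ΣzᵢKᵢ < 1 the mixture is below its bubble point — single liquid phase.

liquid only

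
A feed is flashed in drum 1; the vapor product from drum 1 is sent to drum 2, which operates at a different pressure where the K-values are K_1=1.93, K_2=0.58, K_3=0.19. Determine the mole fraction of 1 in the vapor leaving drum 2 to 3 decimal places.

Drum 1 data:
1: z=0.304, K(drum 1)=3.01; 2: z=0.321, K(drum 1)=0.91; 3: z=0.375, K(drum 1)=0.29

y_1 (drum 2) = 0.733

Drum 1:
Material balance + equilibrium reduce to Σ zᵢ(Kᵢ−1)/(1+ψ₁(Kᵢ−1)) = 0.
Check two-phase: ΣzᵢKᵢ = 1.316 > 1 and Σzᵢ/Kᵢ = 1.747 > 1, so g(0) = 0.316 > 0 and g(1) = -0.747 < 0.
Newton–Raphson from ψ₁ = 0.56:
  ψ₁ = 0.560: g = -0.1849, g' = -0.796 → ψ₁ = 0.328
  ψ₁ = 0.328: g = -0.0083, g' = -0.770 → ψ₁ = 0.317
Converged at ψ₁ = 0.317.
Drum-1 compositions:
  1: x = 0.186, y = 0.559
  2: x = 0.330, y = 0.301
  3: x = 0.484, y = 0.140
Drum-2 feed = drum-1 vapor: z₂ = (0.5590, 0.3007, 0.1403).
Drum 2:
Let ψ₂ = V/F and solve Σ zᵢ(Kᵢ−1)/(1+ψ₂(Kᵢ−1)) = 0.
g(0) = ΣzᵢKᵢ − 1 = 0.280 and g(1) = 1 − Σzᵢ/Kᵢ = -0.547, so a root lies in (0, 1).
Newton–Raphson from ψ₂ = 0.56:
  ψ₂ = 0.560: g = -0.0313, g' = -0.608 → ψ₂ = 0.509
  ψ₂ = 0.509: g = -0.0009, g' = -0.575 → ψ₂ = 0.507
Converged at ψ₂ = 0.507.
  1: x = 0.380, y = 0.733
  2: x = 0.382, y = 0.222
  3: x = 0.238, y = 0.045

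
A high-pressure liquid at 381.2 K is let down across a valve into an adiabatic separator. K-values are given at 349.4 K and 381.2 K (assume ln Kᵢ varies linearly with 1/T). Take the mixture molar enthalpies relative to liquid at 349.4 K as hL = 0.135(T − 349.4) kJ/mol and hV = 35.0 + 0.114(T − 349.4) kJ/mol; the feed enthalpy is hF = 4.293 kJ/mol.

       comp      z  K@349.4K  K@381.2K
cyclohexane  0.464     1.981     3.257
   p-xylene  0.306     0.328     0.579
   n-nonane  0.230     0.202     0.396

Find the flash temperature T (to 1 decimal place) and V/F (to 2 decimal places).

T = 350.5 K, V/F = 0.12

Adiabatic flash: solve Rachford–Rice at each trial T, then check hF = ψ·hV(T) + (1−ψ)·hL(T).
  T = 349.4 K: K = (1.981, 0.328, 0.202), RR gives ψ = 0.092, H_out = 3.232 kJ/mol
  T = 381.2 K: K = (3.257, 0.579, 0.396), RR gives ψ = 0.676, H_out = 27.491 kJ/mol
  T = 365.3 K: K = (2.568, 0.441, 0.287), RR gives ψ = 0.397, H_out = 15.905 kJ/mol
  T = 357.4 K: K = (2.264, 0.382, 0.242), RR gives ψ = 0.259, H_out = 10.089 kJ/mol
  T = 353.4 K: K = (2.119, 0.354, 0.221), RR gives ψ = 0.181, H_out = 6.843 kJ/mol
  T = 351.4 K: K = (2.049, 0.341, 0.211), RR gives ψ = 0.138, H_out = 5.093 kJ/mol
Linear interpolation between T = 349.4 (H_out = 3.232) and T = 351.4 (H_out = 5.093) on hF = 4.293 gives T ≈ 350.5 K, at which ψ = 0.12.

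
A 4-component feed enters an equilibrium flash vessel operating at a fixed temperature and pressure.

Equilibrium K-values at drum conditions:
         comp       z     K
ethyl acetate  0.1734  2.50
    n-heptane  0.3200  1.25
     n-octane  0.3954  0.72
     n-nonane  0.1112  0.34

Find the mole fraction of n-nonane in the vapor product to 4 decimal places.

y_n-nonane = 0.0531

Let β = V/F and solve Σ zᵢ(Kᵢ−1)/(1+β(Kᵢ−1)) = 0.
g(0) = ΣzᵢKᵢ − 1 = 0.1560 and g(1) = 1 − Σzᵢ/Kᵢ = -0.2016, so a root lies in (0, 1).
Newton–Raphson from β = 0.5:
  β = 0.5000: g = -0.01854, g' = -0.2930 → β = 0.4367
  β = 0.4367: g = 0.00002, g' = -0.2945 → β = 0.4368
Converged at β = 0.4368.
Compositions from xᵢ = zᵢ/(1+β(Kᵢ−1)), yᵢ = Kᵢxᵢ:
  ethyl acetate: x = 0.1048, y = 0.2619
  n-heptane: x = 0.2885, y = 0.3606
  n-octane: x = 0.4505, y = 0.3244
  n-nonane: x = 0.1562, y = 0.0531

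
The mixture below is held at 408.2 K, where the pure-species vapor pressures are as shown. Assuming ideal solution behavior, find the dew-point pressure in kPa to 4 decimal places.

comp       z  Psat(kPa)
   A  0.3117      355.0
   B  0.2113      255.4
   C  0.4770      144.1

Pdew = 199.3796 kPa

At the dew point ψ → 1, so Σzᵢ/Kᵢ = 1 with Kᵢ = Pᵢˢᵃᵗ/P ⇒ 1/P = Σzᵢ/Pᵢˢᵃᵗ.
1/P = 0.3117/355.0 + 0.2113/255.4 + 0.4770/144.1 = 0.0050156 ⇒ P = 199.3796 kPa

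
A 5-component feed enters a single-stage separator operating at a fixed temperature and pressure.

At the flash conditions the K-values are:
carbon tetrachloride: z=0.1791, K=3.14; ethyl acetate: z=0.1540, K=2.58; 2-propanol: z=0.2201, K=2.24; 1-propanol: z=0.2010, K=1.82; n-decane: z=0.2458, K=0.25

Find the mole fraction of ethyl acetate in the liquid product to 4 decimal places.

x_ethyl acetate = 0.0671

Material balance + equilibrium reduce to Σ zᵢ(Kᵢ−1)/(1+V/F(Kᵢ−1)) = 0.
Feasibility: ΣzᵢKᵢ = 1.8800, Σzᵢ/Kᵢ = 1.3086 — both > 1, two phases present.
Newton iteration, V/F⁰ = 0.5:
  V/F = 0.5000: g = 0.31149, g' = -0.8623 → V/F = 0.8612
  V/F = 0.8612: g = -0.05420, g' = -1.3989 → V/F = 0.8225
  V/F = 0.8225: g = -0.00295, g' = -1.2534 → V/F = 0.8201
Converged at V/F = 0.8201.
Compositions from xᵢ = zᵢ/(1+V/F(Kᵢ−1)), yᵢ = Kᵢxᵢ:
  carbon tetrachloride: x = 0.0650, y = 0.2041
  ethyl acetate: x = 0.0671, y = 0.1731
  2-propanol: x = 0.1091, y = 0.2444
  1-propanol: x = 0.1202, y = 0.2187
  n-decane: x = 0.6386, y = 0.1597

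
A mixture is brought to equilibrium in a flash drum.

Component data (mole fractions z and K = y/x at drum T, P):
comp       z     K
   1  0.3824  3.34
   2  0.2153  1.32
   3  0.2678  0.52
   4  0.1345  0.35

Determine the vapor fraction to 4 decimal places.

Rachford–Rice: g(ψ) = Σ zᵢ(Kᵢ−1)/(1+ψ(Kᵢ−1)) = 0.
Check two-phase: ΣzᵢKᵢ = 1.7477 > 1 and Σzᵢ/Kᵢ = 1.1769 > 1, so g(0) = 0.7477 > 0 and g(1) = -0.1769 < 0.
Newton–Raphson from ψ = 0.5:
  ψ = 0.5000: g = 0.17310, g' = -0.6926 → ψ = 0.7499
  ψ = 0.7499: g = 0.00897, g' = -0.6572 → ψ = 0.7636
  ψ = 0.7636: g = -0.00003, g' = -0.6616 → ψ = 0.7635
Converged at ψ = 0.7635.

ψ = 0.7635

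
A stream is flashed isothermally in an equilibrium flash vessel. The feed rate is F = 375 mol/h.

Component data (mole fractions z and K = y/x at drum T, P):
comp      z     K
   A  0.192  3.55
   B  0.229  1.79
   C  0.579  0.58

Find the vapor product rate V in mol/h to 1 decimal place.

Newton–Raphson from V/F = 0.69:
  V/F = 0.690: g = -0.0479, g' = -0.426 → V/F = 0.578
  V/F = 0.578: g = 0.0011, g' = -0.450 → V/F = 0.580
Converged at V/F = 0.580.
Then V = V/F·F = 0.5801·375 = 217.6 mol/h and L = F − V = 157.4 mol/h.

V = 217.6 mol/h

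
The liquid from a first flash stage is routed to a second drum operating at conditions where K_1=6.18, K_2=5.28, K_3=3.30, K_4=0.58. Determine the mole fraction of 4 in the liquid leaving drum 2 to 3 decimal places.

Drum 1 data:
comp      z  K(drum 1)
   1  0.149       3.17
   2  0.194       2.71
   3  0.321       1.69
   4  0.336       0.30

Drum 1:
Rachford–Rice: g(ψ₁) = Σ zᵢ(Kᵢ−1)/(1+ψ₁(Kᵢ−1)) = 0.
g(0) = ΣzᵢKᵢ − 1 = 0.641 and g(1) = 1 − Σzᵢ/Kᵢ = -0.429, so a root lies in (0, 1).
Newton–Raphson from ψ₁ = 0.5:
  ψ₁ = 0.500: g = 0.1367, g' = -0.800 → ψ₁ = 0.671
  ψ₁ = 0.671: g = -0.0059, g' = -0.896 → ψ₁ = 0.664
Converged at ψ₁ = 0.664.
Drum-1 compositions:
  1: x = 0.061, y = 0.193
  2: x = 0.091, y = 0.246
  3: x = 0.220, y = 0.372
  4: x = 0.628, y = 0.188
Drum-2 feed = drum-1 liquid: z₂ = (0.0610, 0.0908, 0.2201, 0.6280).
Drum 2:
Rachford–Rice: g(ψ₂) = Σ zᵢ(Kᵢ−1)/(1+ψ₂(Kᵢ−1)) = 0.
g(0) = ΣzᵢKᵢ − 1 = 0.947 and g(1) = 1 − Σzᵢ/Kᵢ = -0.177, so a root lies in (0, 1).
Newton–Raphson from ψ₂ = 0.5:
  ψ₂ = 0.500: g = 0.1134, g' = -0.725 → ψ₂ = 0.656
  ψ₂ = 0.656: g = 0.0114, g' = -0.595 → ψ₂ = 0.676
Converged at ψ₂ = 0.676.
  1: x = 0.014, y = 0.084
  2: x = 0.023, y = 0.123
  3: x = 0.086, y = 0.284
  4: x = 0.877, y = 0.509

x_4 (drum 2) = 0.877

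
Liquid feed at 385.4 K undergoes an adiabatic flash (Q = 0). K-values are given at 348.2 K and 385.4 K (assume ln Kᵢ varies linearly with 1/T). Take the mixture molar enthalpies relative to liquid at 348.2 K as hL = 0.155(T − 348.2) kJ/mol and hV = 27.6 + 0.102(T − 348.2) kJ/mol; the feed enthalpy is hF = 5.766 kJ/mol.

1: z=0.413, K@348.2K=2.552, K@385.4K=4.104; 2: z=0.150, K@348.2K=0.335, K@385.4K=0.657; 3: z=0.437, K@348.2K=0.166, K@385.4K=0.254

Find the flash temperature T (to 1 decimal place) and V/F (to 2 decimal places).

Adiabatic flash: solve Rachford–Rice at each trial T, then check hF = ψ·hV(T) + (1−ψ)·hL(T).
  T = 348.2 K: K = (2.552, 0.335, 0.166), RR gives ψ = 0.143, H_out = 3.959 kJ/mol
  T = 385.4 K: K = (4.104, 0.657, 0.254), RR gives ψ = 0.437, H_out = 16.962 kJ/mol
  T = 366.8 K: K = (3.275, 0.477, 0.208), RR gives ψ = 0.309, H_out = 11.100 kJ/mol
  T = 357.5 K: K = (2.901, 0.402, 0.186), RR gives ψ = 0.234, H_out = 7.777 kJ/mol
  T = 352.9 K: K = (2.725, 0.368, 0.176), RR gives ψ = 0.192, H_out = 5.967 kJ/mol
  T = 350.5 K: K = (2.636, 0.351, 0.171), RR gives ψ = 0.168, H_out = 4.965 kJ/mol
Linear interpolation between T = 350.5 (H_out = 4.965) and T = 352.9 (H_out = 5.967) on hF = 5.766 gives T ≈ 352.4 K, at which ψ = 0.19.

T = 352.4 K, V/F = 0.19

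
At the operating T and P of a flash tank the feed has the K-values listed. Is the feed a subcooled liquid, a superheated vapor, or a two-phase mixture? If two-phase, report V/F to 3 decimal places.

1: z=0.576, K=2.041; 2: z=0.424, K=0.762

ΣzᵢKᵢ = 1.499; Σzᵢ/Kᵢ = 0.839.
Since Σzᵢ/Kᵢ < 1 the mixture is above its dew point — single vapor phase.

superheated vapor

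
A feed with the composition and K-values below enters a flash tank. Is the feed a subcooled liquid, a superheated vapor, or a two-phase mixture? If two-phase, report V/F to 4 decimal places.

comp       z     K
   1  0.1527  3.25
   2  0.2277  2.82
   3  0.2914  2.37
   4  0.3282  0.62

ΣzᵢKᵢ = 2.0325; Σzᵢ/Kᵢ = 0.7800.
Since Σzᵢ/Kᵢ < 1 the mixture is above its dew point — single vapor phase.

superheated vapor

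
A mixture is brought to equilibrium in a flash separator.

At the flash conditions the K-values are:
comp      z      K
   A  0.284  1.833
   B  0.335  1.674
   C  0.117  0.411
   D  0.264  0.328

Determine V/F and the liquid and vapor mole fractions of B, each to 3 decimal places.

Rachford–Rice: g(V/F) = Σ zᵢ(Kᵢ−1)/(1+V/F(Kᵢ−1)) = 0.
g(0) = ΣzᵢKᵢ − 1 = 0.216 and g(1) = 1 − Σzᵢ/Kᵢ = -0.445, so a root lies in (0, 1).
Iterate (Newton) starting at V/F = 0.44:
  V/F = 0.440: g = 0.0024, g' = -0.510 → V/F = 0.445
Converged at V/F = 0.445.
Compositions from xᵢ = zᵢ/(1+V/F(Kᵢ−1)), yᵢ = Kᵢxᵢ:
  A: x = 0.207, y = 0.380
  B: x = 0.258, y = 0.431
  C: x = 0.159, y = 0.065
  D: x = 0.376, y = 0.123

V/F = 0.445, x_B = 0.258, y_B = 0.431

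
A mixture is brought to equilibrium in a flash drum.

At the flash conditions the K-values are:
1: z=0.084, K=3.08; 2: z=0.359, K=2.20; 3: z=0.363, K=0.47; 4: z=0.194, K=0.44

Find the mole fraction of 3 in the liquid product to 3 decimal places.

Let ψ = V/F and solve Σ zᵢ(Kᵢ−1)/(1+ψ(Kᵢ−1)) = 0.
Check two-phase: ΣzᵢKᵢ = 1.304 > 1 and Σzᵢ/Kᵢ = 1.404 > 1, so g(0) = 0.304 > 0 and g(1) = -0.404 < 0.
Newton–Raphson from ψ = 0.41:
  ψ = 0.410: g = -0.0038, g' = -0.607 → ψ = 0.404
Converged at ψ = 0.404.
Compositions from xᵢ = zᵢ/(1+ψ(Kᵢ−1)), yᵢ = Kᵢxᵢ:
  1: x = 0.046, y = 0.141
  2: x = 0.242, y = 0.532
  3: x = 0.462, y = 0.217
  4: x = 0.251, y = 0.110

x_3 = 0.462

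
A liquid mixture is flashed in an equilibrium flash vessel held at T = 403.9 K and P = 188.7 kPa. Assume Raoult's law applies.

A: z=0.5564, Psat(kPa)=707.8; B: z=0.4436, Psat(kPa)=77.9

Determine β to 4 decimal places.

β = 0.7863

Raoult's law: Kᵢ = Pᵢˢᵃᵗ/P = Pᵢˢᵃᵗ/188.7.
  K_A = 707.8/188.7 = 3.750927, K_B = 77.9/188.7 = 0.412825
Let β = V/F and solve Σ zᵢ(Kᵢ−1)/(1+β(Kᵢ−1)) = 0.
g(0) = ΣzᵢKᵢ − 1 = 1.2701 and g(1) = 1 − Σzᵢ/Kᵢ = -0.2229, so a root lies in (0, 1).
Binary case is linear: z₁(K₁−1)(1+β(K₂−1)) + z₂(K₂−1)(1+β(K₁−1)) = 0
⇒ β = [z₁(K₁−1)+z₂(K₂−1)] / [−(K₁−1)(K₂−1)] = 1.27014/1.61528 = 0.7863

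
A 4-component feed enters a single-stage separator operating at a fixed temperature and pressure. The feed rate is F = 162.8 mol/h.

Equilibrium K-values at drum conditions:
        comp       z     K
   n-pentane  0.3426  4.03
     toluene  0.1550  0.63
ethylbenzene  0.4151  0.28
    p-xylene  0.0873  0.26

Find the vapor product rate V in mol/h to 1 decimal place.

Rachford–Rice: g(V/F) = Σ zᵢ(Kᵢ−1)/(1+V/F(Kᵢ−1)) = 0.
Check two-phase: ΣzᵢKᵢ = 1.6173 > 1 and Σzᵢ/Kᵢ = 2.1493 > 1, so g(0) = 0.6173 > 0 and g(1) = -1.1493 < 0.
Newton iteration, V/F⁰ = 0.5:
  V/F = 0.5000: g = -0.22714, g' = -1.1750 → V/F = 0.3067
  V/F = 0.3067: g = 0.00624, g' = -1.3065 → V/F = 0.3115
Converged at V/F = 0.3115.
Then V = V/F·F = 0.3115·162.8 = 50.7 mol/h and L = F − V = 112.1 mol/h.

V = 50.7 mol/h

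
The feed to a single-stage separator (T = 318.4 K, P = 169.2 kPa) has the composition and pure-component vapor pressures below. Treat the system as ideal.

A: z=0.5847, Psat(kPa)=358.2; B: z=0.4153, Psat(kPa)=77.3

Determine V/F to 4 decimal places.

Raoult's law: Kᵢ = Pᵢˢᵃᵗ/P = Pᵢˢᵃᵗ/169.2.
  K_A = 358.2/169.2 = 2.117021, K_B = 77.3/169.2 = 0.456856
Material balance + equilibrium reduce to Σ zᵢ(Kᵢ−1)/(1+V/F(Kᵢ−1)) = 0.
g(0) = ΣzᵢKᵢ − 1 = 0.4276 and g(1) = 1 − Σzᵢ/Kᵢ = -0.1852, so a root lies in (0, 1).
Binary case is linear: z₁(K₁−1)(1+V/F(K₂−1)) + z₂(K₂−1)(1+V/F(K₁−1)) = 0
⇒ V/F = [z₁(K₁−1)+z₂(K₂−1)] / [−(K₁−1)(K₂−1)] = 0.42755/0.60670 = 0.7047

V/F = 0.7047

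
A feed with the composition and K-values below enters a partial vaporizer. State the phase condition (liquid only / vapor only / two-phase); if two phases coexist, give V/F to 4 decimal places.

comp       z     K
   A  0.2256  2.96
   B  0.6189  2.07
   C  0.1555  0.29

ΣzᵢKᵢ = 1.9940; Σzᵢ/Kᵢ = 0.9114.
Since Σzᵢ/Kᵢ < 1 the mixture is above its dew point — single vapor phase.

vapor only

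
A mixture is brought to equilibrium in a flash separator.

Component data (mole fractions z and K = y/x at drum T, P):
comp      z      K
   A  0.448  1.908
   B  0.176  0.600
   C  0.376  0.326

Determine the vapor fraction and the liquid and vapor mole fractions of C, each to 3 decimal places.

ψ = 0.152, x_C = 0.419, y_C = 0.137

Material balance + equilibrium reduce to Σ zᵢ(Kᵢ−1)/(1+ψ(Kᵢ−1)) = 0.
g(0) = ΣzᵢKᵢ − 1 = 0.083 and g(1) = 1 − Σzᵢ/Kᵢ = -0.682, so a root lies in (0, 1).
Newton–Raphson from ψ = 0.5:
  ψ = 0.500: g = -0.1905, g' = -0.607 → ψ = 0.186
  ψ = 0.186: g = -0.0180, g' = -0.526 → ψ = 0.152
Converged at ψ = 0.152.
Compositions from xᵢ = zᵢ/(1+ψ(Kᵢ−1)), yᵢ = Kᵢxᵢ:
  A: x = 0.394, y = 0.751
  B: x = 0.187, y = 0.112
  C: x = 0.419, y = 0.137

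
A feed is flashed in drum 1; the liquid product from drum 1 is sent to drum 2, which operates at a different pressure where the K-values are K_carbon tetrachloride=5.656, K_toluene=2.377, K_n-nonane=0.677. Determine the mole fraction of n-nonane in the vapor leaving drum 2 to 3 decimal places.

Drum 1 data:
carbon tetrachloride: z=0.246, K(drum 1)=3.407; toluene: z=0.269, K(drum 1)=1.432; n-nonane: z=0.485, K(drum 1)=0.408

y_n-nonane (drum 2) = 0.583

Drum 1:
Let ψ₁ = V/F and solve Σ zᵢ(Kᵢ−1)/(1+ψ₁(Kᵢ−1)) = 0.
Check two-phase: ΣzᵢKᵢ = 1.421 > 1 and Σzᵢ/Kᵢ = 1.449 > 1, so g(0) = 0.421 > 0 and g(1) = -0.449 < 0.
Newton–Raphson from ψ₁ = 0.5:
  ψ₁ = 0.500: g = -0.0436, g' = -0.670 → ψ₁ = 0.435
  ψ₁ = 0.435: g = 0.0004, g' = -0.684 → ψ₁ = 0.436
Converged at ψ₁ = 0.436.
Drum-1 compositions:
  carbon tetrachloride: x = 0.120, y = 0.409
  toluene: x = 0.226, y = 0.324
  n-nonane: x = 0.654, y = 0.267
Drum-2 feed = drum-1 liquid: z₂ = (0.1201, 0.2264, 0.6535).
Drum 2:
Newton iteration, ψ₂⁰ = 0.68:
  ψ₂ = 0.680: g = 0.0247, g' = -0.376 → ψ₂ = 0.746
  ψ₂ = 0.746: g = 0.0008, g' = -0.353 → ψ₂ = 0.748
Converged at ψ₂ = 0.748.
  carbon tetrachloride: x = 0.027, y = 0.152
  toluene: x = 0.112, y = 0.265
  n-nonane: x = 0.862, y = 0.583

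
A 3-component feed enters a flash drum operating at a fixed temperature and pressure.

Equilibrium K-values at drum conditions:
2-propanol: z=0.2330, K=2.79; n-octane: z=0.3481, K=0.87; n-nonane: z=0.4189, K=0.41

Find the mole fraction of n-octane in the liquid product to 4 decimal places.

x_n-octane = 0.3559

Iterate (Newton) starting at β = 0.44:
  β = 0.4400: g = -0.14849, g' = -0.5062 → β = 0.1467
  β = 0.1467: g = 0.01364, g' = -0.6492 → β = 0.1677
  β = 0.1677: g = 0.00023, g' = -0.6274 → β = 0.1681
Converged at β = 0.1681.
Compositions from xᵢ = zᵢ/(1+β(Kᵢ−1)), yᵢ = Kᵢxᵢ:
  2-propanol: x = 0.1791, y = 0.4997
  n-octane: x = 0.3559, y = 0.3096
  n-nonane: x = 0.4650, y = 0.1907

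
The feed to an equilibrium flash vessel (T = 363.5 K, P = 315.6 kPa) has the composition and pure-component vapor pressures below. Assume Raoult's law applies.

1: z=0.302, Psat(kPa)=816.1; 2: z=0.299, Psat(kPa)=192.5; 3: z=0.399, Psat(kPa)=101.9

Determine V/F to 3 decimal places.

Raoult's law: Kᵢ = Pᵢˢᵃᵗ/P = Pᵢˢᵃᵗ/315.6.
  K_1 = 816.1/315.6 = 2.58587, K_2 = 192.5/315.6 = 0.60995, K_3 = 101.9/315.6 = 0.32288
Rachford–Rice: g(V/F) = Σ zᵢ(Kᵢ−1)/(1+V/F(Kᵢ−1)) = 0.
Feasibility: ΣzᵢKᵢ = 1.092, Σzᵢ/Kᵢ = 1.843 — both > 1, two phases present.
Newton iteration, V/F⁰ = 0.55:
  V/F = 0.550: g = -0.3232, g' = -0.755 → V/F = 0.122
  V/F = 0.122: g = -0.0156, g' = -0.801 → V/F = 0.102
  V/F = 0.102: g = 0.0002, g' = -0.823 → V/F = 0.103
Converged at V/F = 0.103.

V/F = 0.103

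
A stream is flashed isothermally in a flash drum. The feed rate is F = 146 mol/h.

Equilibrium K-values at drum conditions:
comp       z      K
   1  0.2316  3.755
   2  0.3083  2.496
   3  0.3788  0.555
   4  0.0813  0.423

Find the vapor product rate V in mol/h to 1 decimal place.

Let β = V/F and solve Σ zᵢ(Kᵢ−1)/(1+β(Kᵢ−1)) = 0.
Check two-phase: ΣzᵢKᵢ = 1.8838 > 1 and Σzᵢ/Kᵢ = 1.0599 > 1, so g(0) = 0.8838 > 0 and g(1) = -0.0599 < 0.
Newton–Raphson from β = 0.5:
  β = 0.5000: g = 0.24949, g' = -0.7144 → β = 0.8493
  β = 0.8493: g = 0.03123, g' = -0.5894 → β = 0.9023
  β = 0.9023: g = -0.00017, g' = -0.5968 → β = 0.9020
Converged at β = 0.9020.
Then V = β·F = 0.9020·146 = 131.7 mol/h and L = F − V = 14.3 mol/h.

V = 131.7 mol/h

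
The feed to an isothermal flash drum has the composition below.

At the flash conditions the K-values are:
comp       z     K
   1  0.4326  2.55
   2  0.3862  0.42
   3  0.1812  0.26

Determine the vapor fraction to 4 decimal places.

Rachford–Rice: g(ψ) = Σ zᵢ(Kᵢ−1)/(1+ψ(Kᵢ−1)) = 0.
Feasibility: ΣzᵢKᵢ = 1.3124, Σzᵢ/Kᵢ = 1.7861 — both > 1, two phases present.
Iterate (Newton) starting at ψ = 0.69:
  ψ = 0.6900: g = -0.32343, g' = -1.0181 → ψ = 0.3723
  ψ = 0.3723: g = -0.04560, g' = -0.8182 → ψ = 0.3166
  ψ = 0.3166: g = 0.00032, g' = -0.8319 → ψ = 0.3170
Converged at ψ = 0.3170.

ψ = 0.3170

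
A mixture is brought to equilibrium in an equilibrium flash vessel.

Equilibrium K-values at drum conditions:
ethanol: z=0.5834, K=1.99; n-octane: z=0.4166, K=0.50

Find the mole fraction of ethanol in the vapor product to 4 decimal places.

y_ethanol = 0.6678

Let ψ = V/F and solve Σ zᵢ(Kᵢ−1)/(1+ψ(Kᵢ−1)) = 0.
g(0) = ΣzᵢKᵢ − 1 = 0.3693 and g(1) = 1 − Σzᵢ/Kᵢ = -0.1264, so a root lies in (0, 1).
Newton iteration, ψ⁰ = 0.41:
  ψ = 0.4100: g = 0.14880, g' = -0.4541 → ψ = 0.7377
  ψ = 0.7377: g = 0.00376, g' = -0.4524 → ψ = 0.7460
Converged at ψ = 0.7460.
Compositions from xᵢ = zᵢ/(1+ψ(Kᵢ−1)), yᵢ = Kᵢxᵢ:
  ethanol: x = 0.3356, y = 0.6678
  n-octane: x = 0.6644, y = 0.3322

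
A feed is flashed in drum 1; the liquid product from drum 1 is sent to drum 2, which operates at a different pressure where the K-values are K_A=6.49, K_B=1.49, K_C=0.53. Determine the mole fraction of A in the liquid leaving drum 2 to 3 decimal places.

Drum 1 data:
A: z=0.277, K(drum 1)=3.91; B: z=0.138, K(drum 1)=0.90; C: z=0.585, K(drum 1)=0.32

x_A (drum 2) = 0.059

Drum 1:
Rachford–Rice: g(ψ₁) = Σ zᵢ(Kᵢ−1)/(1+ψ₁(Kᵢ−1)) = 0.
Feasibility: ΣzᵢKᵢ = 1.394, Σzᵢ/Kᵢ = 2.052 — both > 1, two phases present.
Newton iteration, ψ₁⁰ = 0.69:
  ψ₁ = 0.690: g = -0.4963, g' = -1.221 → ψ₁ = 0.284
  ψ₁ = 0.284: g = -0.0654, g' = -1.121 → ψ₁ = 0.225
  ψ₁ = 0.225: g = 0.0031, g' = -1.235 → ψ₁ = 0.228
Converged at ψ₁ = 0.228.
Drum-1 compositions:
  A: x = 0.167, y = 0.651
  B: x = 0.141, y = 0.127
  C: x = 0.692, y = 0.221
Drum-2 feed = drum-1 liquid: z₂ = (0.1666, 0.1412, 0.6922).
Drum 2:
Let ψ₂ = V/F and solve Σ zᵢ(Kᵢ−1)/(1+ψ₂(Kᵢ−1)) = 0.
g(0) = ΣzᵢKᵢ − 1 = 0.659 and g(1) = 1 − Σzᵢ/Kᵢ = -0.426, so a root lies in (0, 1).
Newton–Raphson from ψ₂ = 0.34:
  ψ₂ = 0.340: g = -0.0088, g' = -0.853 → ψ₂ = 0.330
Converged at ψ₂ = 0.330.
  A: x = 0.059, y = 0.385
  B: x = 0.122, y = 0.181
  C: x = 0.819, y = 0.434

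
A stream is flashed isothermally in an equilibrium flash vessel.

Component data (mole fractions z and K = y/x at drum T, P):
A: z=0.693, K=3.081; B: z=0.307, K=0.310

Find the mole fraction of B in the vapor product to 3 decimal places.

Material balance + equilibrium reduce to Σ zᵢ(Kᵢ−1)/(1+ψ(Kᵢ−1)) = 0.
Feasibility: ΣzᵢKᵢ = 2.230, Σzᵢ/Kᵢ = 1.215 — both > 1, two phases present.
Newton iteration, ψ⁰ = 0.5:
  ψ = 0.500: g = 0.3834, g' = -1.061 → ψ = 0.861
  ψ = 0.861: g = -0.0055, g' = -1.273 → ψ = 0.857
Converged at ψ = 0.857.
Compositions from xᵢ = zᵢ/(1+ψ(Kᵢ−1)), yᵢ = Kᵢxᵢ:
  A: x = 0.249, y = 0.767
  B: x = 0.751, y = 0.233

y_B = 0.233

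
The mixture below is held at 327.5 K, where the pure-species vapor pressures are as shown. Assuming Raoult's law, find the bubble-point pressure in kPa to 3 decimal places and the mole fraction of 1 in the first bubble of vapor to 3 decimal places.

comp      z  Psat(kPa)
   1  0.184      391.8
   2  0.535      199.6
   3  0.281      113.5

Pbub = 210.771 kPa, y_1 = 0.342

At the bubble point ψ → 0, so ΣzᵢKᵢ = 1 with Kᵢ = Pᵢˢᵃᵗ/P ⇒ P = ΣzᵢPᵢˢᵃᵗ.
P = 0.184·391.8 + 0.535·199.6 + 0.281·113.5 = 210.771 kPa
yᵢ = zᵢPᵢˢᵃᵗ/P ⇒ y_1 = 0.184·391.8/210.771 = 0.342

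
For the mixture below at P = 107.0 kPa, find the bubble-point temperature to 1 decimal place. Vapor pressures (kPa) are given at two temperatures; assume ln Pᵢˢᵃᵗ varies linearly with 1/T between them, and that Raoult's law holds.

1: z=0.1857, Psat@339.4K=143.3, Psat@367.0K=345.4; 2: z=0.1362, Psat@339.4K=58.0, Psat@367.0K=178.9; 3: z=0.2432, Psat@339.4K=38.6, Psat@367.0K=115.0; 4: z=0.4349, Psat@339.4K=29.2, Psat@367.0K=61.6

T = 357.9 K

Bubble-point temperature: ΣzᵢPᵢˢᵃᵗ(T) = P. Interpolate ln Pᵢˢᵃᵗ = aᵢ + bᵢ/T.
  T = 339.4 K: ΣzᵢPᵢˢᵃᵗ = 56.60 kPa
  T = 367.0 K: ΣzᵢPᵢˢᵃᵗ = 143.26 kPa
  T = 353.2 K: ΣzᵢPᵢˢᵃᵗ = 91.48 kPa
  T = 360.1 K: ΣzᵢPᵢˢᵃᵗ = 114.91 kPa
  T = 356.6 K: ΣzᵢPᵢˢᵃᵗ = 102.46 kPa
  T = 358.4 K: ΣzᵢPᵢˢᵃᵗ = 108.71 kPa
Interpolating between 356.6 K and 358.4 K gives T ≈ 357.9 K.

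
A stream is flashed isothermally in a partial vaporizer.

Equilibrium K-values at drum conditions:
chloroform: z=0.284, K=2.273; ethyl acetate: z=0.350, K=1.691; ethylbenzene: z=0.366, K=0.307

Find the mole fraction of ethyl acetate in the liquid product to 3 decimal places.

x_ethyl acetate = 0.258

Material balance + equilibrium reduce to Σ zᵢ(Kᵢ−1)/(1+ψ(Kᵢ−1)) = 0.
g(0) = ΣzᵢKᵢ − 1 = 0.350 and g(1) = 1 − Σzᵢ/Kᵢ = -0.524, so a root lies in (0, 1).
Iterate (Newton) starting at ψ = 0.5:
  ψ = 0.500: g = 0.0125, g' = -0.676 → ψ = 0.519
  ψ = 0.519: g = -0.0001, g' = -0.686 → ψ = 0.518
Converged at ψ = 0.518.
Compositions from xᵢ = zᵢ/(1+ψ(Kᵢ−1)), yᵢ = Kᵢxᵢ:
  chloroform: x = 0.171, y = 0.389
  ethyl acetate: x = 0.258, y = 0.436
  ethylbenzene: x = 0.571, y = 0.175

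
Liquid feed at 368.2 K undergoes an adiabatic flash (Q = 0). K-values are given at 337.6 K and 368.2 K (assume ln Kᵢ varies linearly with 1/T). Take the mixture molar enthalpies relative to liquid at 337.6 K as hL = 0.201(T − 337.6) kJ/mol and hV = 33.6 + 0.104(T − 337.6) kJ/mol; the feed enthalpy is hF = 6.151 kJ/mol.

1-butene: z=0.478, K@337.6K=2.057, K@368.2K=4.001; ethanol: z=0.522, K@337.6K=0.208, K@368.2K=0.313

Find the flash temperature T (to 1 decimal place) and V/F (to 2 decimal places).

T = 340.2 K, V/F = 0.17

Adiabatic flash: solve Rachford–Rice at each trial T, then check hF = ψ·hV(T) + (1−ψ)·hL(T).
  T = 337.6 K: K = (2.057, 0.208), RR gives ψ = 0.110, H_out = 3.685 kJ/mol
  T = 368.2 K: K = (4.001, 0.313), RR gives ψ = 0.522, H_out = 22.135 kJ/mol
  T = 352.9 K: K = (2.910, 0.257), RR gives ψ = 0.370, H_out = 14.973 kJ/mol
  T = 345.2 K: K = (2.453, 0.232), RR gives ψ = 0.263, H_out = 10.173 kJ/mol
  T = 341.4 K: K = (2.249, 0.220), RR gives ψ = 0.195, H_out = 7.229 kJ/mol
  T = 339.5 K: K = (2.151, 0.214), RR gives ψ = 0.155, H_out = 5.547 kJ/mol
Linear interpolation between T = 339.5 (H_out = 5.547) and T = 341.4 (H_out = 7.229) on hF = 6.151 gives T ≈ 340.2 K, at which ψ = 0.17.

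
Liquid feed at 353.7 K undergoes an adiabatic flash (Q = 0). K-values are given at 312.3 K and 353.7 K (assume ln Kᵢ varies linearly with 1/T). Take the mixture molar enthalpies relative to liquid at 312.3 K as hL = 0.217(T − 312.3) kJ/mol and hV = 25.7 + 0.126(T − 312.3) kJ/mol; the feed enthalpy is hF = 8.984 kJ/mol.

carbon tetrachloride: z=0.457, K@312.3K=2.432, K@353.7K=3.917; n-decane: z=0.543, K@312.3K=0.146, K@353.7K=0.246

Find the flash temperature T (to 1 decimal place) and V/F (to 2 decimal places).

T = 324.6 K, V/F = 0.26

Adiabatic flash: solve Rachford–Rice at each trial T, then check hF = ψ·hV(T) + (1−ψ)·hL(T).
  T = 312.3 K: K = (2.432, 0.146), RR gives ψ = 0.156, H_out = 4.008 kJ/mol
  T = 353.7 K: K = (3.917, 0.246), RR gives ψ = 0.420, H_out = 18.194 kJ/mol
  T = 333.0 K: K = (3.133, 0.193), RR gives ψ = 0.311, H_out = 11.908 kJ/mol
  T = 322.6 K: K = (2.770, 0.168), RR gives ψ = 0.243, H_out = 8.244 kJ/mol
  T = 327.8 K: K = (2.948, 0.180), RR gives ψ = 0.279, H_out = 10.135 kJ/mol
  T = 325.2 K: K = (2.858, 0.174), RR gives ψ = 0.261, H_out = 9.206 kJ/mol
  T = 323.9 K: K = (2.814, 0.171), RR gives ψ = 0.252, H_out = 8.730 kJ/mol
Linear interpolation between T = 323.9 (H_out = 8.730) and T = 325.2 (H_out = 9.206) on hF = 8.984 gives T ≈ 324.6 K, at which ψ = 0.26.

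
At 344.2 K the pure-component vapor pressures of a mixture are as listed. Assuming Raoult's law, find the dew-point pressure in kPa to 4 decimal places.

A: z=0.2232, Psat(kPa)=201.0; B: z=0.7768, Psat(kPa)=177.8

Pdew = 182.5017 kPa

At the dew point ψ → 1, so Σzᵢ/Kᵢ = 1 with Kᵢ = Pᵢˢᵃᵗ/P ⇒ 1/P = Σzᵢ/Pᵢˢᵃᵗ.
1/P = 0.2232/201.0 + 0.7768/177.8 = 0.0054794 ⇒ P = 182.5017 kPa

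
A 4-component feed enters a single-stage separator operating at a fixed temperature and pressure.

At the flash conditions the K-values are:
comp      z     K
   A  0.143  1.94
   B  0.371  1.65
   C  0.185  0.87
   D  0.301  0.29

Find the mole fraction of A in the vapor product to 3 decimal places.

Let β = V/F and solve Σ zᵢ(Kᵢ−1)/(1+β(Kᵢ−1)) = 0.
Check two-phase: ΣzᵢKᵢ = 1.138 > 1 and Σzᵢ/Kᵢ = 1.549 > 1, so g(0) = 0.138 > 0 and g(1) = -0.549 < 0.
Iterate (Newton) starting at β = 0.33:
  β = 0.330: g = -0.0031, g' = -0.442 → β = 0.323
Converged at β = 0.323.
Compositions from xᵢ = zᵢ/(1+β(Kᵢ−1)), yᵢ = Kᵢxᵢ:
  A: x = 0.110, y = 0.213
  B: x = 0.307, y = 0.506
  C: x = 0.193, y = 0.168
  D: x = 0.391, y = 0.113

y_A = 0.213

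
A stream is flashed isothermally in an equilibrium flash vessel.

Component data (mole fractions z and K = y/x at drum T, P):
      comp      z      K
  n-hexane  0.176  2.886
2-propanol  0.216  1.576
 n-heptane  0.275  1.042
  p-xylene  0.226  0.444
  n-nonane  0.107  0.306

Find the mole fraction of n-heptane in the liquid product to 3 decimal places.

Let ψ = V/F and solve Σ zᵢ(Kᵢ−1)/(1+ψ(Kᵢ−1)) = 0.
Check two-phase: ΣzᵢKᵢ = 1.268 > 1 and Σzᵢ/Kᵢ = 1.321 > 1, so g(0) = 0.268 > 0 and g(1) = -0.321 < 0.
Iterate (Newton) starting at ψ = 0.63:
  ψ = 0.630: g = -0.0711, g' = -0.498 → ψ = 0.487
  ψ = 0.487: g = -0.0031, g' = -0.463 → ψ = 0.481
Converged at ψ = 0.481.
Compositions from xᵢ = zᵢ/(1+ψ(Kᵢ−1)), yᵢ = Kᵢxᵢ:
  n-hexane: x = 0.092, y = 0.266
  2-propanol: x = 0.169, y = 0.267
  n-heptane: x = 0.270, y = 0.281
  p-xylene: x = 0.308, y = 0.137
  n-nonane: x = 0.161, y = 0.049

x_n-heptane = 0.270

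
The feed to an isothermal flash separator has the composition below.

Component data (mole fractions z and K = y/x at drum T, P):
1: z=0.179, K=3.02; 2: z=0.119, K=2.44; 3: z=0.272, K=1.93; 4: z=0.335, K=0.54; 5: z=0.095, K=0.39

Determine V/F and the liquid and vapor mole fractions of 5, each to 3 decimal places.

Rachford–Rice: g(V/F) = Σ zᵢ(Kᵢ−1)/(1+V/F(Kᵢ−1)) = 0.
g(0) = ΣzᵢKᵢ − 1 = 0.574 and g(1) = 1 − Σzᵢ/Kᵢ = -0.113, so a root lies in (0, 1).
Newton iteration, V/F⁰ = 0.57:
  V/F = 0.570: g = 0.1298, g' = -0.546 → V/F = 0.808
  V/F = 0.808: g = 0.0016, g' = -0.552 → V/F = 0.811
Converged at V/F = 0.811.
Compositions from xᵢ = zᵢ/(1+V/F(Kᵢ−1)), yᵢ = Kᵢxᵢ:
  1: x = 0.068, y = 0.205
  2: x = 0.055, y = 0.134
  3: x = 0.155, y = 0.299
  4: x = 0.534, y = 0.288
  5: x = 0.188, y = 0.073

V/F = 0.811, x_5 = 0.188, y_5 = 0.073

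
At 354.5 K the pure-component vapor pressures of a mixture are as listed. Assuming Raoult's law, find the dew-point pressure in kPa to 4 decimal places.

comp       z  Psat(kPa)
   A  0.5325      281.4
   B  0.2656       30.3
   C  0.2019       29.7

Pdew = 57.2870 kPa

At the dew point ψ → 1, so Σzᵢ/Kᵢ = 1 with Kᵢ = Pᵢˢᵃᵗ/P ⇒ 1/P = Σzᵢ/Pᵢˢᵃᵗ.
1/P = 0.5325/281.4 + 0.2656/30.3 + 0.2019/29.7 = 0.0174560 ⇒ P = 57.2870 kPa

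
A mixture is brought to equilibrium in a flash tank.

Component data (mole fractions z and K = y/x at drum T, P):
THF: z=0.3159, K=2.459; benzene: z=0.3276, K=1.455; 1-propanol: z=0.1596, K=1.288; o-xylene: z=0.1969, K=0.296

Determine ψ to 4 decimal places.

Newton–Raphson from ψ = 0.62:
  ψ = 0.6200: g = 0.15127, g' = -0.5435 → ψ = 0.8983
  ψ = 0.8983: g = -0.03533, g' = -0.8908 → ψ = 0.8587
  ψ = 0.8587: g = -0.00187, g' = -0.8000 → ψ = 0.8563
Converged at ψ = 0.8563.

ψ = 0.8563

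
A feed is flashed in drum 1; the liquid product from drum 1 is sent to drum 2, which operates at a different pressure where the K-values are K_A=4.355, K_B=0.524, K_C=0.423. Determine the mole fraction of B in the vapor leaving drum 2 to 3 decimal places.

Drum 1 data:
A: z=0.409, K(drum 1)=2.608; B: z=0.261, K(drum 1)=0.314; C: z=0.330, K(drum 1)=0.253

y_B (drum 2) = 0.193

Drum 1:
Material balance + equilibrium reduce to Σ zᵢ(Kᵢ−1)/(1+ψ₁(Kᵢ−1)) = 0.
Check two-phase: ΣzᵢKᵢ = 1.232 > 1 and Σzᵢ/Kᵢ = 2.292 > 1, so g(0) = 0.232 > 0 and g(1) = -1.292 < 0.
Iterate (Newton) starting at ψ₁ = 0.5:
  ψ₁ = 0.500: g = -0.3014, g' = -1.079 → ψ₁ = 0.221
  ψ₁ = 0.221: g = -0.0206, g' = -1.011 → ψ₁ = 0.200
Converged at ψ₁ = 0.200.
Drum-1 compositions:
  A: x = 0.309, y = 0.807
  B: x = 0.303, y = 0.095
  C: x = 0.388, y = 0.098
Drum-2 feed = drum-1 liquid: z₂ = (0.3094, 0.3026, 0.3881).
Drum 2:
Material balance + equilibrium reduce to Σ zᵢ(Kᵢ−1)/(1+ψ₂(Kᵢ−1)) = 0.
Check two-phase: ΣzᵢKᵢ = 1.670 > 1 and Σzᵢ/Kᵢ = 1.566 > 1, so g(0) = 0.670 > 0 and g(1) = -0.566 < 0.
Newton–Raphson from ψ₂ = 0.35:
  ψ₂ = 0.350: g = 0.0240, g' = -1.038 → ψ₂ = 0.373
  ψ₂ = 0.373: g = 0.0005, g' = -0.998 → ψ₂ = 0.374
Converged at ψ₂ = 0.374.
  A: x = 0.137, y = 0.598
  B: x = 0.368, y = 0.193
  C: x = 0.495, y = 0.209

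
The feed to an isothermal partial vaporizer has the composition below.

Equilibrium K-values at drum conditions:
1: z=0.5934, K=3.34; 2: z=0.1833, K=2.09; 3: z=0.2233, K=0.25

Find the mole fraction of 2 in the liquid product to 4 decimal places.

x_2 = 0.0915

Rachford–Rice: g(V/F) = Σ zᵢ(Kᵢ−1)/(1+V/F(Kᵢ−1)) = 0.
g(0) = ΣzᵢKᵢ − 1 = 1.4209 and g(1) = 1 − Σzᵢ/Kᵢ = -0.1586, so a root lies in (0, 1).
Iterate (Newton) starting at V/F = 0.5:
  V/F = 0.5000: g = 0.50125, g' = -1.1028 → V/F = 0.9545
  V/F = 0.9545: g = -0.06213, g' = -1.9192 → V/F = 0.9221
  V/F = 0.9221: g = -0.00370, g' = -1.7007 → V/F = 0.9200
Converged at V/F = 0.9200.
Compositions from xᵢ = zᵢ/(1+V/F(Kᵢ−1)), yᵢ = Kᵢxᵢ:
  1: x = 0.1882, y = 0.6287
  2: x = 0.0915, y = 0.1913
  3: x = 0.7203, y = 0.1801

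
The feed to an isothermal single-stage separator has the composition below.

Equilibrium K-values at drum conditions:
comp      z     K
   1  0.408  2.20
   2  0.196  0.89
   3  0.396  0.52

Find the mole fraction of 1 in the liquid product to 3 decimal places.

x_1 = 0.240

Newton iteration, V/F⁰ = 0.5:
  V/F = 0.500: g = 0.0331, g' = -0.390 → V/F = 0.585
  V/F = 0.585: g = 0.0004, g' = -0.382 → V/F = 0.586
Converged at V/F = 0.586.
Compositions from xᵢ = zᵢ/(1+V/F(Kᵢ−1)), yᵢ = Kᵢxᵢ:
  1: x = 0.240, y = 0.527
  2: x = 0.210, y = 0.186
  3: x = 0.551, y = 0.286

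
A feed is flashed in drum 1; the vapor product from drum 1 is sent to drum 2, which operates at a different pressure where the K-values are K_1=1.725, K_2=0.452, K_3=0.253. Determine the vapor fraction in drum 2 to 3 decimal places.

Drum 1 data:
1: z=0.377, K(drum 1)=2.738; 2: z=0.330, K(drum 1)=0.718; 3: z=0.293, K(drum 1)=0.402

Drum 1:
Rachford–Rice: g(ψ₁) = Σ zᵢ(Kᵢ−1)/(1+ψ₁(Kᵢ−1)) = 0.
Check two-phase: ΣzᵢKᵢ = 1.387 > 1 and Σzᵢ/Kᵢ = 1.326 > 1, so g(0) = 0.387 > 0 and g(1) = -0.326 < 0.
Newton iteration, ψ₁⁰ = 0.5:
  ψ₁ = 0.500: g = -0.0077, g' = -0.575 → ψ₁ = 0.487
Converged at ψ₁ = 0.487.
Drum-1 compositions:
  1: x = 0.204, y = 0.559
  2: x = 0.382, y = 0.275
  3: x = 0.413, y = 0.166
Drum-2 feed = drum-1 vapor: z₂ = (0.5592, 0.2746, 0.1661).
Drum 2:
Let ψ₂ = V/F and solve Σ zᵢ(Kᵢ−1)/(1+ψ₂(Kᵢ−1)) = 0.
Check two-phase: ΣzᵢKᵢ = 1.131 > 1 and Σzᵢ/Kᵢ = 1.588 > 1, so g(0) = 0.131 > 0 and g(1) = -0.588 < 0.
Newton–Raphson from ψ₂ = 0.61:
  ψ₂ = 0.610: g = -0.1729, g' = -0.640 → ψ₂ = 0.340
  ψ₂ = 0.340: g = -0.0260, g' = -0.480 → ψ₂ = 0.286
  ψ₂ = 0.286: g = -0.0004, g' = -0.468 → ψ₂ = 0.285
Converged at ψ₂ = 0.285.
  1: x = 0.463, y = 0.799
  2: x = 0.325, y = 0.147
  3: x = 0.211, y = 0.053

V/F (drum 2) = 0.285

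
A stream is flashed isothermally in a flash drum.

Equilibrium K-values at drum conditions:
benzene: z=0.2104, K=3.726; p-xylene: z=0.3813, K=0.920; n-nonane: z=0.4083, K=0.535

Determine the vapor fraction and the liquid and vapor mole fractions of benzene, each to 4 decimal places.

ψ = 0.4198, x_benzene = 0.0981, y_benzene = 0.3656

Rachford–Rice: g(ψ) = Σ zᵢ(Kᵢ−1)/(1+ψ(Kᵢ−1)) = 0.
Feasibility: ΣzᵢKᵢ = 1.3532, Σzᵢ/Kᵢ = 1.2341 — both > 1, two phases present.
Newton–Raphson from ψ = 0.38:
  ψ = 0.3800: g = 0.01965, g' = -0.5101 → ψ = 0.4185
  ψ = 0.4185: g = 0.00060, g' = -0.4798 → ψ = 0.4198
Converged at ψ = 0.4198.
Compositions from xᵢ = zᵢ/(1+ψ(Kᵢ−1)), yᵢ = Kᵢxᵢ:
  benzene: x = 0.0981, y = 0.3656
  p-xylene: x = 0.3946, y = 0.3630
  n-nonane: x = 0.5073, y = 0.2714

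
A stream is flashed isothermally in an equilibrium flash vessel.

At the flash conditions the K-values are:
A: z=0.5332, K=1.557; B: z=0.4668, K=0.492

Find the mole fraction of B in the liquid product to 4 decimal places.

x_B = 0.5230

Material balance + equilibrium reduce to Σ zᵢ(Kᵢ−1)/(1+V/F(Kᵢ−1)) = 0.
Feasibility: ΣzᵢKᵢ = 1.0599, Σzᵢ/Kᵢ = 1.2912 — both > 1, two phases present.
Binary case is linear: z₁(K₁−1)(1+V/F(K₂−1)) + z₂(K₂−1)(1+V/F(K₁−1)) = 0
⇒ V/F = [z₁(K₁−1)+z₂(K₂−1)] / [−(K₁−1)(K₂−1)] = 0.05986/0.28296 = 0.2115
Compositions from xᵢ = zᵢ/(1+V/F(Kᵢ−1)), yᵢ = Kᵢxᵢ:
  A: x = 0.4770, y = 0.7427
  B: x = 0.5230, y = 0.2573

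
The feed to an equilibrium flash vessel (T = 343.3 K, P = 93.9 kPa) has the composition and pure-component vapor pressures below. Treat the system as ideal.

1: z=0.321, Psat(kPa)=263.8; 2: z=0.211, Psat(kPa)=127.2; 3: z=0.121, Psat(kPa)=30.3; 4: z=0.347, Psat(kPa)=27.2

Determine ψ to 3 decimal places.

ψ = 0.334

Raoult's law: Kᵢ = Pᵢˢᵃᵗ/P = Pᵢˢᵃᵗ/93.9.
  K_1 = 263.8/93.9 = 2.80937, K_2 = 127.2/93.9 = 1.35463, K_3 = 30.3/93.9 = 0.32268, K_4 = 27.2/93.9 = 0.28967
Rachford–Rice: g(ψ) = Σ zᵢ(Kᵢ−1)/(1+ψ(Kᵢ−1)) = 0.
g(0) = ΣzᵢKᵢ − 1 = 0.327 and g(1) = 1 − Σzᵢ/Kᵢ = -0.843, so a root lies in (0, 1).
Newton iteration, ψ⁰ = 0.34:
  ψ = 0.340: g = -0.0051, g' = -0.822 → ψ = 0.334
Converged at ψ = 0.334.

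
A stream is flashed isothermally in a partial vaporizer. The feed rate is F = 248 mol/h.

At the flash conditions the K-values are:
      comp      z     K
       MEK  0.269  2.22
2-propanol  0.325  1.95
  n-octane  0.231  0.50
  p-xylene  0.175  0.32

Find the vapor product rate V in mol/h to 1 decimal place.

V = 157.0 mol/h

Let β = V/F and solve Σ zᵢ(Kᵢ−1)/(1+β(Kᵢ−1)) = 0.
g(0) = ΣzᵢKᵢ − 1 = 0.402 and g(1) = 1 − Σzᵢ/Kᵢ = -0.297, so a root lies in (0, 1).
Newton iteration, β⁰ = 0.58:
  β = 0.580: g = 0.0321, g' = -0.594 → β = 0.634
  β = 0.634: g = -0.0005, g' = -0.615 → β = 0.633
Converged at β = 0.633.
Then V = β·F = 0.6331·248 = 157.0 mol/h and L = F − V = 91.0 mol/h.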